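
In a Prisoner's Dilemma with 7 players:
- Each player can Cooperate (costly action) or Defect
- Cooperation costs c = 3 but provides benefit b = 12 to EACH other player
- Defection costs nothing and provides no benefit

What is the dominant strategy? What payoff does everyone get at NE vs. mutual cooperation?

Dominant: Defect; NE payoff = 0; Coop payoff = 69

Work:
Defect dominates (saves cost c = 3, benefit to others is external)
NE: All defect → everyone gets 0
If all cooperate: each receives (6)×12 - 3 = 69
Social dilemma: 69 > 0 but NE gives 0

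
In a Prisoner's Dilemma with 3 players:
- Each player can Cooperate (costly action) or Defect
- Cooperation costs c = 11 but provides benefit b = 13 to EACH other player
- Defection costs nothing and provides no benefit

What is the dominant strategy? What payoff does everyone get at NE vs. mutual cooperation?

Dominant: Defect; NE payoff = 0; Coop payoff = 15

Work:
Defect dominates (saves cost c = 11, benefit to others is external)
NE: All defect → everyone gets 0
If all cooperate: each receives (2)×13 - 11 = 15
Social dilemma: 15 > 0 but NE gives 0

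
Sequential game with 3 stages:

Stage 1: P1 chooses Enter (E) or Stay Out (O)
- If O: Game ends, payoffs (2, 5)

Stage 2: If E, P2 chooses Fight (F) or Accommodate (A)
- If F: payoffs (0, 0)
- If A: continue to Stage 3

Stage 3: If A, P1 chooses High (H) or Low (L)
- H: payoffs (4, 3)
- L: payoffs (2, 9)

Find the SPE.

SPE: (E, A, H); Outcome (4, 3)

Work:
Stage 3: P1 chooses H (4 vs 2)
Stage 2: P2: F->0, A->3 (anticipating H). Choose A
Stage 1: P1: O->2, E->4 (anticipating A, H). Choose E
SPE path: E -> A -> H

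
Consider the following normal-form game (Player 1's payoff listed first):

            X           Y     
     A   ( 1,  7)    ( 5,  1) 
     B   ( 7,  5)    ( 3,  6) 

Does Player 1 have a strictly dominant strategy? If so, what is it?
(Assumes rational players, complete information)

No strictly dominant strategy exists for Player 1

Work:
A strategy strictly dominates another if it gives a strictly higher payoff against every opponent action. Compare each pair of P1's strategies column-by-column:
  A vs B: [1 vs 7, 5 vs 3] → A does not strictly dominate B (column X: 1 ≤ 7)
  B vs A: [7 vs 1, 3 vs 5] → B does not strictly dominate A (column Y: 3 ≤ 5)
No single strategy strictly dominates all others → no strictly dominant strategy.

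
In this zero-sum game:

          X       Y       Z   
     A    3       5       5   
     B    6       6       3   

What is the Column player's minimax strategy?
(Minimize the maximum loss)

Column should play Z, value = 5

Work:
Column player minimizes Row's maximum payoff:
Column X: max payoff to Row = 6
Column Y: max payoff to Row = 6
Column Z: max payoff to Row = 5
Minimum is 5, achieved by column Z.
Minimax strategy: Z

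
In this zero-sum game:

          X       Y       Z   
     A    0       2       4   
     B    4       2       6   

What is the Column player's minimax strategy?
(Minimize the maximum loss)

Column should play Y, value = 2

Work:
Column player minimizes Row's maximum payoff:
Column X: max payoff to Row = 4
Column Y: max payoff to Row = 2
Column Z: max payoff to Row = 6
Minimum is 2, achieved by column Y.
Minimax strategy: Y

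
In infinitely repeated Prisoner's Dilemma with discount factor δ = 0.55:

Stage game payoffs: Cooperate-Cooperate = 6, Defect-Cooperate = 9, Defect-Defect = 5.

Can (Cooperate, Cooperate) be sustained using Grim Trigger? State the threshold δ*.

δ* = 0.75; since δ = 0.55 < 0.75, cooperation cannot be sustained

Work:
For Grim Trigger:
Cooperate forever: 6/(1-δ)
Defect then punished: 9 + 5·δ/(1-δ)
Need: 6/(1-δ) ≥ 9 + 5·δ/(1-δ)
Solving: δ ≥ (T-R)/(T-P) = (9-6)/(9-5) = 0.75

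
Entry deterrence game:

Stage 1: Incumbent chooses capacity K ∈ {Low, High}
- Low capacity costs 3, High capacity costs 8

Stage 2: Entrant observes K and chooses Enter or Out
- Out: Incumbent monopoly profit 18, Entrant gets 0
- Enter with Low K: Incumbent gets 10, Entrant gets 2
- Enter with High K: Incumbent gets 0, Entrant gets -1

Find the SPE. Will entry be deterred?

SPE: (High, Enter|Low, Out|High); Entry deterred. Incumbent net profit = 10

Work:
After Low K: Entrant enters (2 > 0)
After High K: Entrant stays out (-1 < 0)
Incumbent: Low → 10−3=7, High → 18−8=10
Incumbent chooses High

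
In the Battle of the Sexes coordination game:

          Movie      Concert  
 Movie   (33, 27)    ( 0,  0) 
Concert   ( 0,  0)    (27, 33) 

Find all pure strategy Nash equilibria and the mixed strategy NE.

Pure NE: (Movie, Movie) and (Concert, Concert); Mixed NE: p = 0.55, q = 0.45

Work:
Check pure NE:
(Movie, Movie): (33, 27) - no unilateral deviation beneficial
(Concert, Concert): (27, 33) - no unilateral deviation beneficial
Mixed NE: P1 plays Movie with p = 0.55, P2 plays Movie with q = 0.45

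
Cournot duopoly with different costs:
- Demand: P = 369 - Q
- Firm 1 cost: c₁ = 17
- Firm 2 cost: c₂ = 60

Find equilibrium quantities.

q₁* = 131.67, q₂* = 88.67

Work:
Reaction: q₁ = (369 - 17 - q₂)/2
Reaction: q₂ = (369 - 60 - q₁)/2
Solve simultaneously:
q₁* = (369 - 2×17 + 60)/3 = 131.67
q₂* = (369 - 2×60 + 17)/3 = 88.67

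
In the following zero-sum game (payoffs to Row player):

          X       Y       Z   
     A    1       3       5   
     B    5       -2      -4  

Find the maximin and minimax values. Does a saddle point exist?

Maximin = 1, Minimax = 3, Saddle: False

Work:
Row minimums: [1, -4] → maximin = 1
Column maximums: [5, 3, 5] → minimax = 3
No saddle point (maximin ≠ minimax). Mixed strategy needed.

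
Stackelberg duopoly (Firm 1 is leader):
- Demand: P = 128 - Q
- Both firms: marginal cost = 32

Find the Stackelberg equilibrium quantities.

q₁* (leader) = 48.0, q₂* (follower) = 24.0

Work:
Follower's reaction: q₂ = (a - c - q₁)/2
Leader substitutes: π₁ = q₁·(a - q₁ - (a-c-q₁)/2 - c)
FOC: q₁* = (128 - 32)/2 = 48.00
Then: q₂* = (128 - 32 - 48.0)/2 = 24.00
Leader has first-mover advantage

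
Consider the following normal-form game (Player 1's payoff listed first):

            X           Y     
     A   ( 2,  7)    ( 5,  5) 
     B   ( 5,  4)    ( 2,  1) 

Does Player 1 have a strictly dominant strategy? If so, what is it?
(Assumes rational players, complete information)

No strictly dominant strategy exists for Player 1

Work:
A strategy strictly dominates another if it gives a strictly higher payoff against every opponent action. Compare each pair of P1's strategies column-by-column:
  A vs B: [2 vs 5, 5 vs 2] → A does not strictly dominate B (column X: 2 ≤ 5)
  B vs A: [5 vs 2, 2 vs 5] → B does not strictly dominate A (column Y: 2 ≤ 5)
No single strategy strictly dominates all others → no strictly dominant strategy.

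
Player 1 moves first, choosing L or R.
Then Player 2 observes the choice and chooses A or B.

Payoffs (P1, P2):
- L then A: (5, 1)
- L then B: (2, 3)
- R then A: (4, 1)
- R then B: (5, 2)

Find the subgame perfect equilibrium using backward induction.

P1 plays R, P2 plays B after L and B after R; Payoff (5, 2)

Work:
Backward induction:
After L: P2 chooses B → P1 gets 2
After R: P2 chooses B → P1 gets 5
P1 chooses R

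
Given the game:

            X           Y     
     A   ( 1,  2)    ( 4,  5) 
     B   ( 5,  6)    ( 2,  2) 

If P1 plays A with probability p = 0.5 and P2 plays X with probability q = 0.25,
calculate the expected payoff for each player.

E[P1] = 3.0, E[P2] = 3.625

Work:
E[P1] = p·q·π₁(A,X) + p·(1-q)·π₁(A,Y) + (1-p)·q·π₁(B,X) + (1-p)·(1-q)·π₁(B,Y)
= 0.5·0.25·1 + 0.5·0.75·4 + 0.5·0.25·5 + 0.5·0.75·2
= 3.0

E[P2] = 3.625 (similar calculation)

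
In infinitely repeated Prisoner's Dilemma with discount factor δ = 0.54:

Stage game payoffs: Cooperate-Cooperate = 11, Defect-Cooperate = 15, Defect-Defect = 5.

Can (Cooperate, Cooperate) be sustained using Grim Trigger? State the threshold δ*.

δ* = 0.4; since δ = 0.54 ≥ 0.4, cooperation can be sustained

Work:
For Grim Trigger:
Cooperate forever: 11/(1-δ)
Defect then punished: 15 + 5·δ/(1-δ)
Need: 11/(1-δ) ≥ 15 + 5·δ/(1-δ)
Solving: δ ≥ (T-R)/(T-P) = (15-11)/(15-5) = 0.4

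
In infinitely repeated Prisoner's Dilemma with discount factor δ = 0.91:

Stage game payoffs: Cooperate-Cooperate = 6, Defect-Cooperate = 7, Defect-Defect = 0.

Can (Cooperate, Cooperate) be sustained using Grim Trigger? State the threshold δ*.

δ* = 0.1429; since δ = 0.91 ≥ 0.1429, cooperation can be sustained

Work:
For Grim Trigger:
Cooperate forever: 6/(1-δ)
Defect then punished: 7 + 0·δ/(1-δ)
Need: 6/(1-δ) ≥ 7 + 0·δ/(1-δ)
Solving: δ ≥ (T-R)/(T-P) = (7-6)/(7-0) = 0.1429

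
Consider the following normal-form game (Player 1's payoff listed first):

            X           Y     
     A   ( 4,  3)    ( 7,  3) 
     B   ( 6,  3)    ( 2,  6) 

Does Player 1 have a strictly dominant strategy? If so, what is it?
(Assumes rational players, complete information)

No strictly dominant strategy exists for Player 1

Work:
A strategy strictly dominates another if it gives a strictly higher payoff against every opponent action. Compare each pair of P1's strategies column-by-column:
  A vs B: [4 vs 6, 7 vs 2] → A does not strictly dominate B (column X: 4 ≤ 6)
  B vs A: [6 vs 4, 2 vs 7] → B does not strictly dominate A (column Y: 2 ≤ 7)
No single strategy strictly dominates all others → no strictly dominant strategy.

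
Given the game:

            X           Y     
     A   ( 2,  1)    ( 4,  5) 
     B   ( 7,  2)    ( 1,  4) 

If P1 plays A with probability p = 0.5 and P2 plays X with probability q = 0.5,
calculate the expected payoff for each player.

E[P1] = 3.5, E[P2] = 3.0

Work:
E[P1] = p·q·π₁(A,X) + p·(1-q)·π₁(A,Y) + (1-p)·q·π₁(B,X) + (1-p)·(1-q)·π₁(B,Y)
= 0.5·0.5·2 + 0.5·0.5·4 + 0.5·0.5·7 + 0.5·0.5·1
= 3.5

E[P2] = 3.0 (similar calculation)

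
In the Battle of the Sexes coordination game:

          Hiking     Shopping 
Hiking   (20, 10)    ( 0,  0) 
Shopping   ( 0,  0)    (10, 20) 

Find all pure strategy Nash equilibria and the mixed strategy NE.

Pure NE: (Hiking, Hiking) and (Shopping, Shopping); Mixed NE: p = 0.6667, q = 0.3333

Work:
Check pure NE:
(Hiking, Hiking): (20, 10) - no unilateral deviation beneficial
(Shopping, Shopping): (10, 20) - no unilateral deviation beneficial
Mixed NE: P1 plays Hiking with p = 0.6667, P2 plays Hiking with q = 0.3333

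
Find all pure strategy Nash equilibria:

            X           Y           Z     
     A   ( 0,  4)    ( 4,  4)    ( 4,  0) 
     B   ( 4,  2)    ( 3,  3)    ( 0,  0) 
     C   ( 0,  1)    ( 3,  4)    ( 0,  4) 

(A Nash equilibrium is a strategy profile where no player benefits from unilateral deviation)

Nash equilibrium: (A, Y)

Work:
Best responses:
  P1 vs X: payoffs [0, 4, 0] → best response B (payoff 4)
  P1 vs Y: payoffs [4, 3, 3] → best response A (payoff 4)
  P1 vs Z: payoffs [4, 0, 0] → best response A (payoff 4)
  P2 vs A: payoffs [4, 4, 0] → best response X/Y (payoff 4)
  P2 vs B: payoffs [2, 3, 0] → best response Y (payoff 3)
  P2 vs C: payoffs [1, 4, 4] → best response Y/Z (payoff 4)
Mutual best responses: (A,Y) → Nash equilibria.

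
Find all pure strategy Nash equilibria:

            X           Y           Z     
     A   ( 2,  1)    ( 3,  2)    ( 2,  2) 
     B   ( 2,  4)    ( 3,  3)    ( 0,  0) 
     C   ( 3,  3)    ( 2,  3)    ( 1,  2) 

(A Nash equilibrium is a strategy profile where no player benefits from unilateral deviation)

Nash equilibrium: (A, Y), (A, Z), (C, X)

Work:
Best responses:
  P1 vs X: payoffs [2, 2, 3] → best response C (payoff 3)
  P1 vs Y: payoffs [3, 3, 2] → best response A/B (payoff 3)
  P1 vs Z: payoffs [2, 0, 1] → best response A (payoff 2)
  P2 vs A: payoffs [1, 2, 2] → best response Y/Z (payoff 2)
  P2 vs B: payoffs [4, 3, 0] → best response X (payoff 4)
  P2 vs C: payoffs [3, 3, 2] → best response X/Y (payoff 3)
Mutual best responses: (A,Y), (A,Z), (C,X) → Nash equilibria.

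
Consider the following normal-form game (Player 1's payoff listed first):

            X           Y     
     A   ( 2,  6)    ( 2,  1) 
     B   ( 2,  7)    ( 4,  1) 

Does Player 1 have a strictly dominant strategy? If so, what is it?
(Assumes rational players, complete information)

No strictly dominant strategy exists for Player 1

Work:
A strategy strictly dominates another if it gives a strictly higher payoff against every opponent action. Compare each pair of P1's strategies column-by-column:
  A vs B: [2 vs 2, 2 vs 4] → A does not strictly dominate B (column X: 2 ≤ 2)
  B vs A: [2 vs 2, 4 vs 2] → B does not strictly dominate A (column X: 2 ≤ 2)
No single strategy strictly dominates all others → no strictly dominant strategy.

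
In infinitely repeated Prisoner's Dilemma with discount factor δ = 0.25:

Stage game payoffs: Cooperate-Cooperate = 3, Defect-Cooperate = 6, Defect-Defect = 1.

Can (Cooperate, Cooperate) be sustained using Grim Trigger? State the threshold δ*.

δ* = 0.6; since δ = 0.25 < 0.6, cooperation cannot be sustained

Work:
For Grim Trigger:
Cooperate forever: 3/(1-δ)
Defect then punished: 6 + 1·δ/(1-δ)
Need: 3/(1-δ) ≥ 6 + 1·δ/(1-δ)
Solving: δ ≥ (T-R)/(T-P) = (6-3)/(6-1) = 0.6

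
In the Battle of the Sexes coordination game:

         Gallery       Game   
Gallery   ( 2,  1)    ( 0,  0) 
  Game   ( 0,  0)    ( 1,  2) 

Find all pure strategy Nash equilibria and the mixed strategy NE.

Pure NE: (Gallery, Gallery) and (Game, Game); Mixed NE: p = 0.6667, q = 0.3333

Work:
Check pure NE:
(Gallery, Gallery): (2, 1) - no unilateral deviation beneficial
(Game, Game): (1, 2) - no unilateral deviation beneficial
Mixed NE: P1 plays Gallery with p = 0.6667, P2 plays Gallery with q = 0.3333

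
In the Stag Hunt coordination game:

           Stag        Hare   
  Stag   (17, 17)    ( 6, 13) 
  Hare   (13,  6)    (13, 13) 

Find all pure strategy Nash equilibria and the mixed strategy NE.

Pure NE: (Stag, Stag) and (Hare, Hare); Mixed NE: p = 0.6364, q = 0.6364

Work:
Check pure NE:
(Stag, Stag): (17, 17) - no unilateral deviation beneficial
(Hare, Hare): (13, 13) - no unilateral deviation beneficial
Mixed NE: P1 plays Stag with p = 0.6364, P2 plays Stag with q = 0.6364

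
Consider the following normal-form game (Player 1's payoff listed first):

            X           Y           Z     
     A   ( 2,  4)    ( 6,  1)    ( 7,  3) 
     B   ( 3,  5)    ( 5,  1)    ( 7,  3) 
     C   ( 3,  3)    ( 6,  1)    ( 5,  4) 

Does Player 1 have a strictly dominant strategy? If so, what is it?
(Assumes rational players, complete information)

No strictly dominant strategy exists for Player 1

Work:
A strategy strictly dominates another if it gives a strictly higher payoff against every opponent action. Compare each pair of P1's strategies column-by-column:
  A vs B: [2 vs 3, 6 vs 5, 7 vs 7] → A does not strictly dominate B (column X: 2 ≤ 3)
  A vs C: [2 vs 3, 6 vs 6, 7 vs 5] → A does not strictly dominate C (column X: 2 ≤ 3)
  B vs A: [3 vs 2, 5 vs 6, 7 vs 7] → B does not strictly dominate A (column Y: 5 ≤ 6)
  B vs C: [3 vs 3, 5 vs 6, 7 vs 5] → B does not strictly dominate C (column X: 3 ≤ 3)
  C vs A: [3 vs 2, 6 vs 6, 5 vs 7] → C does not strictly dominate A (column Y: 6 ≤ 6)
  C vs B: [3 vs 3, 6 vs 5, 5 vs 7] → C does not strictly dominate B (column X: 3 ≤ 3)
No single strategy strictly dominates all others → no strictly dominant strategy.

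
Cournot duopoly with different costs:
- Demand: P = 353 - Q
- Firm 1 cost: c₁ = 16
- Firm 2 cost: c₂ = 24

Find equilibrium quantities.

q₁* = 115.0, q₂* = 107.0

Work:
Reaction: q₁ = (353 - 16 - q₂)/2
Reaction: q₂ = (353 - 24 - q₁)/2
Solve simultaneously:
q₁* = (353 - 2×16 + 24)/3 = 115.0
q₂* = (353 - 2×24 + 16)/3 = 107.0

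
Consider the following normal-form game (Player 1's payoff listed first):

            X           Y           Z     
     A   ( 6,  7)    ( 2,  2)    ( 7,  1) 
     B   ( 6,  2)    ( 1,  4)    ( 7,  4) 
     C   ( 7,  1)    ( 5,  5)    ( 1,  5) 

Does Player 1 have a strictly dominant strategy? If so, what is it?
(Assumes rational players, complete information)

No strictly dominant strategy exists for Player 1

Work:
A strategy strictly dominates another if it gives a strictly higher payoff against every opponent action. Compare each pair of P1's strategies column-by-column:
  A vs B: [6 vs 6, 2 vs 1, 7 vs 7] → A does not strictly dominate B (column X: 6 ≤ 6)
  A vs C: [6 vs 7, 2 vs 5, 7 vs 1] → A does not strictly dominate C (column X: 6 ≤ 7)
  B vs A: [6 vs 6, 1 vs 2, 7 vs 7] → B does not strictly dominate A (column X: 6 ≤ 6)
  B vs C: [6 vs 7, 1 vs 5, 7 vs 1] → B does not strictly dominate C (column X: 6 ≤ 7)
  C vs A: [7 vs 6, 5 vs 2, 1 vs 7] → C does not strictly dominate A (column Z: 1 ≤ 7)
  C vs B: [7 vs 6, 5 vs 1, 1 vs 7] → C does not strictly dominate B (column Z: 1 ≤ 7)
No single strategy strictly dominates all others → no strictly dominant strategy.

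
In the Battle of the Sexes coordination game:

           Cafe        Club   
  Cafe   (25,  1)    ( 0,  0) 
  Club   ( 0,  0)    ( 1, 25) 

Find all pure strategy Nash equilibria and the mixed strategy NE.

Pure NE: (Cafe, Cafe) and (Club, Club); Mixed NE: p = 0.9615, q = 0.0385

Work:
Check pure NE:
(Cafe, Cafe): (25, 1) - no unilateral deviation beneficial
(Club, Club): (1, 25) - no unilateral deviation beneficial
Mixed NE: P1 plays Cafe with p = 0.9615, P2 plays Cafe with q = 0.0385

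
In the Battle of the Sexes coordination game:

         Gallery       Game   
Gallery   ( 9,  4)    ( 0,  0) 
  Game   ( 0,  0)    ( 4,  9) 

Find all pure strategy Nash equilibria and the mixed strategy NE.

Pure NE: (Gallery, Gallery) and (Game, Game); Mixed NE: p = 0.6923, q = 0.3077

Work:
Check pure NE:
(Gallery, Gallery): (9, 4) - no unilateral deviation beneficial
(Game, Game): (4, 9) - no unilateral deviation beneficial
Mixed NE: P1 plays Gallery with p = 0.6923, P2 plays Gallery with q = 0.3077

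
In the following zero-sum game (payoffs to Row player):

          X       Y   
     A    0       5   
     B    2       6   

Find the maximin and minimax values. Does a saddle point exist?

Maximin = 2, Minimax = 2, Saddle: True

Work:
Row minimums: [0, 2] → maximin = 2
Column maximums: [2, 6] → minimax = 2
Saddle point exists! Game value = 2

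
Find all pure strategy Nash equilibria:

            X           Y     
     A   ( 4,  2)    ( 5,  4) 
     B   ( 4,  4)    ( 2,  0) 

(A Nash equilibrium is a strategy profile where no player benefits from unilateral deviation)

Nash equilibrium: (A, Y), (B, X)

Work:
Best responses:
  P1 vs X: payoffs [4, 4] → best response A/B (payoff 4)
  P1 vs Y: payoffs [5, 2] → best response A (payoff 5)
  P2 vs A: payoffs [2, 4] → best response Y (payoff 4)
  P2 vs B: payoffs [4, 0] → best response X (payoff 4)
Mutual best responses: (A,Y), (B,X) → Nash equilibria.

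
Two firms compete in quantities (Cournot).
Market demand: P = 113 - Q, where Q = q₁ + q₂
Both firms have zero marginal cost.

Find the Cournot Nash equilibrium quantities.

q₁* = q₂* = 37.67; P* = 37.67

Work:
Profit: π_i = P·q_i = (a - q_i - q_j)·q_i
FOC: ∂π_i/∂q_i = a - 2q_i - q_j = 0
Reaction function: q_i = (113 - q_j)/2
Symmetry: q* = 113/3 = 37.67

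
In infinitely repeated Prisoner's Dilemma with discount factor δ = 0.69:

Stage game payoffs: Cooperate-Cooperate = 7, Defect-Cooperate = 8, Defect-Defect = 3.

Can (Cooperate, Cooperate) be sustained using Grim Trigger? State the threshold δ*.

δ* = 0.2; since δ = 0.69 ≥ 0.2, cooperation can be sustained

Work:
For Grim Trigger:
Cooperate forever: 7/(1-δ)
Defect then punished: 8 + 3·δ/(1-δ)
Need: 7/(1-δ) ≥ 8 + 3·δ/(1-δ)
Solving: δ ≥ (T-R)/(T-P) = (8-7)/(8-3) = 0.2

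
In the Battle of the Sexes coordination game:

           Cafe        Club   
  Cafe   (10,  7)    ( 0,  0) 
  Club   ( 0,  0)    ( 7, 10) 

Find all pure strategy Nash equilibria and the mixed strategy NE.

Pure NE: (Cafe, Cafe) and (Club, Club); Mixed NE: p = 0.5882, q = 0.4118

Work:
Check pure NE:
(Cafe, Cafe): (10, 7) - no unilateral deviation beneficial
(Club, Club): (7, 10) - no unilateral deviation beneficial
Mixed NE: P1 plays Cafe with p = 0.5882, P2 plays Cafe with q = 0.4118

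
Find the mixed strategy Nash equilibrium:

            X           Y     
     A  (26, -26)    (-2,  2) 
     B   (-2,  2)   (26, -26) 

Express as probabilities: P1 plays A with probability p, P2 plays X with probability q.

p = 0.5, q = 0.5

Work:
Find probabilities that make opponent indifferent:
P2 chooses q to make P1 indifferent between A and B
P1 chooses p to make P2 indifferent between X and Y
Mixed NE: P1 plays (A: 0.5, B: 0.5), P2 plays (X: 0.5, Y: 0.5)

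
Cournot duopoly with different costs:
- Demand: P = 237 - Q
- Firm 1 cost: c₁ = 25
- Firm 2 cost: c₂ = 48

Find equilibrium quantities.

q₁* = 78.33, q₂* = 55.33

Work:
Reaction: q₁ = (237 - 25 - q₂)/2
Reaction: q₂ = (237 - 48 - q₁)/2
Solve simultaneously:
q₁* = (237 - 2×25 + 48)/3 = 78.33
q₂* = (237 - 2×48 + 25)/3 = 55.33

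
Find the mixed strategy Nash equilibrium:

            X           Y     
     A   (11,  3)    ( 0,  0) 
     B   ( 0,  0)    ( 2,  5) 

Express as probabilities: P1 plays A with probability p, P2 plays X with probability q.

p = 0.625, q = 0.1538

Work:
Find probabilities that make opponent indifferent:
P2 chooses q to make P1 indifferent between A and B
P1 chooses p to make P2 indifferent between X and Y
Mixed NE: P1 plays (A: 0.625, B: 0.375), P2 plays (X: 0.1538, Y: 0.8462)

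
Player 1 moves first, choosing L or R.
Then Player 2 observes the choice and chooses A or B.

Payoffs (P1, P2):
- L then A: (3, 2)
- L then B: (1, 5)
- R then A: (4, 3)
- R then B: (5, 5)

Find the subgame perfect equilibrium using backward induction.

P1 plays R, P2 plays B after L and B after R; Payoff (5, 5)

Work:
Backward induction:
After L: P2 chooses B → P1 gets 1
After R: P2 chooses B → P1 gets 5
P1 chooses R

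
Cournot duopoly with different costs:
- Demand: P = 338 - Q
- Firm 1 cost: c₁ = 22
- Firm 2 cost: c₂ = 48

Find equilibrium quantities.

q₁* = 114.0, q₂* = 88.0

Work:
Reaction: q₁ = (338 - 22 - q₂)/2
Reaction: q₂ = (338 - 48 - q₁)/2
Solve simultaneously:
q₁* = (338 - 2×22 + 48)/3 = 114.0
q₂* = (338 - 2×48 + 22)/3 = 88.0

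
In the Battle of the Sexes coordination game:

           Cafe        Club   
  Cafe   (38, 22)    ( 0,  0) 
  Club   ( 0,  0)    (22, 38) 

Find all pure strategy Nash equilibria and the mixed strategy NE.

Pure NE: (Cafe, Cafe) and (Club, Club); Mixed NE: p = 0.6333, q = 0.3667

Work:
Check pure NE:
(Cafe, Cafe): (38, 22) - no unilateral deviation beneficial
(Club, Club): (22, 38) - no unilateral deviation beneficial
Mixed NE: P1 plays Cafe with p = 0.6333, P2 plays Cafe with q = 0.3667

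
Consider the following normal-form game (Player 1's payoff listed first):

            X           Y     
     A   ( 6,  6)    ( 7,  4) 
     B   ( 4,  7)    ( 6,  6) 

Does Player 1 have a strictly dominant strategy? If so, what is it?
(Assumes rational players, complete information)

Yes, Player 1's strictly dominant strategy is A

Work:
A strategy strictly dominates another if it gives a strictly higher payoff against every opponent action. Compare each pair of P1's strategies column-by-column:
  A vs B: [6 vs 4, 7 vs 6] → A strictly dominates B
  B vs A: [4 vs 6, 6 vs 7] → B does not strictly dominate A (column X: 4 ≤ 6)
A strictly dominates every other strategy → strictly dominant.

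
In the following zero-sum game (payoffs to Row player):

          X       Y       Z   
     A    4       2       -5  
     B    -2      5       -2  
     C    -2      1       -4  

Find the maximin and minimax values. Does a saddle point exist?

Maximin = -2, Minimax = -2, Saddle: True

Work:
Row minimums: [-5, -2, -4] → maximin = -2
Column maximums: [4, 5, -2] → minimax = -2
Saddle point exists! Game value = -2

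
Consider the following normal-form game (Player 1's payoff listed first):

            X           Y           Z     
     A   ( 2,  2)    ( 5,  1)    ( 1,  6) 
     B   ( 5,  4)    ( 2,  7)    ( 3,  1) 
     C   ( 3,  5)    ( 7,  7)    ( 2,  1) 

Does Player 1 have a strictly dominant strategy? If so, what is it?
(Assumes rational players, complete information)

No strictly dominant strategy exists for Player 1

Work:
A strategy strictly dominates another if it gives a strictly higher payoff against every opponent action. Compare each pair of P1's strategies column-by-column:
  A vs B: [2 vs 5, 5 vs 2, 1 vs 3] → A does not strictly dominate B (column X: 2 ≤ 5)
  A vs C: [2 vs 3, 5 vs 7, 1 vs 2] → A does not strictly dominate C (column X: 2 ≤ 3)
  B vs A: [5 vs 2, 2 vs 5, 3 vs 1] → B does not strictly dominate A (column Y: 2 ≤ 5)
  B vs C: [5 vs 3, 2 vs 7, 3 vs 2] → B does not strictly dominate C (column Y: 2 ≤ 7)
  C vs A: [3 vs 2, 7 vs 5, 2 vs 1] → C strictly dominates A
  C vs B: [3 vs 5, 7 vs 2, 2 vs 3] → C does not strictly dominate B (column X: 3 ≤ 5)
No single strategy strictly dominates all others → no strictly dominant strategy.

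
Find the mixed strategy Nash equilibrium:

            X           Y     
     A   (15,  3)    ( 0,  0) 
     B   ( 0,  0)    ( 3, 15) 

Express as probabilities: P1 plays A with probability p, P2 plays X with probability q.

p = 0.8333, q = 0.1667

Work:
Find probabilities that make opponent indifferent:
P2 chooses q to make P1 indifferent between A and B
P1 chooses p to make P2 indifferent between X and Y
Mixed NE: P1 plays (A: 0.8333, B: 0.1667), P2 plays (X: 0.1667, Y: 0.8333)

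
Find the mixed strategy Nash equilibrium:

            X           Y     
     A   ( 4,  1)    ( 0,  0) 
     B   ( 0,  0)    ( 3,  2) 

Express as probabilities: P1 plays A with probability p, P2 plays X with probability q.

p = 0.6667, q = 0.4286

Work:
Find probabilities that make opponent indifferent:
P2 chooses q to make P1 indifferent between A and B
P1 chooses p to make P2 indifferent between X and Y
Mixed NE: P1 plays (A: 0.6667, B: 0.3333), P2 plays (X: 0.4286, Y: 0.5714)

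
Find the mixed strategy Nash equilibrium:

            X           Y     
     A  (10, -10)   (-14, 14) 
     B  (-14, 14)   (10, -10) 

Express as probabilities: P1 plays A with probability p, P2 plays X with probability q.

p = 0.5, q = 0.5

Work:
Find probabilities that make opponent indifferent:
P2 chooses q to make P1 indifferent between A and B
P1 chooses p to make P2 indifferent between X and Y
Mixed NE: P1 plays (A: 0.5, B: 0.5), P2 plays (X: 0.5, Y: 0.5)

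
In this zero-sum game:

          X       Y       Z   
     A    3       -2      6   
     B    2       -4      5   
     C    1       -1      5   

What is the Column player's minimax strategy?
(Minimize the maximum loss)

Column should play Y, value = -1

Work:
Column player minimizes Row's maximum payoff:
Column X: max payoff to Row = 3
Column Y: max payoff to Row = -1
Column Z: max payoff to Row = 6
Minimum is -1, achieved by column Y.
Minimax strategy: Y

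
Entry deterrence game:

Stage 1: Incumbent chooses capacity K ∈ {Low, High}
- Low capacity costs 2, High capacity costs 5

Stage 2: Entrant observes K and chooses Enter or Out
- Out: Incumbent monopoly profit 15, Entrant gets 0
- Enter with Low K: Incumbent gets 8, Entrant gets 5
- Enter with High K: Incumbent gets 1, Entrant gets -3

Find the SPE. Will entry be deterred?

SPE: (High, Enter|Low, Out|High); Entry deterred. Incumbent net profit = 10

Work:
After Low K: Entrant enters (5 > 0)
After High K: Entrant stays out (-3 < 0)
Incumbent: Low → 8−2=6, High → 15−5=10
Incumbent chooses High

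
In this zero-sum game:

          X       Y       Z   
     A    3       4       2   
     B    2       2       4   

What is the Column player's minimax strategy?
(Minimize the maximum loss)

Column should play X, value = 3

Work:
Column player minimizes Row's maximum payoff:
Column X: max payoff to Row = 3
Column Y: max payoff to Row = 4
Column Z: max payoff to Row = 4
Minimum is 3, achieved by column X.
Minimax strategy: X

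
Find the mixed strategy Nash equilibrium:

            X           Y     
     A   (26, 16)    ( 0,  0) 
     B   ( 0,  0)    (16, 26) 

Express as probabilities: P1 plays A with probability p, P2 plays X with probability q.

p = 0.619, q = 0.381

Work:
Find probabilities that make opponent indifferent:
P2 chooses q to make P1 indifferent between A and B
P1 chooses p to make P2 indifferent between X and Y
Mixed NE: P1 plays (A: 0.619, B: 0.381), P2 plays (X: 0.381, Y: 0.619)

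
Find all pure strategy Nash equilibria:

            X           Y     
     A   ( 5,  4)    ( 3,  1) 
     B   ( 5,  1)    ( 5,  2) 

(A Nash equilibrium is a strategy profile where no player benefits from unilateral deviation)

Nash equilibrium: (A, X), (B, Y)

Work:
Best responses:
  P1 vs X: payoffs [5, 5] → best response A/B (payoff 5)
  P1 vs Y: payoffs [3, 5] → best response B (payoff 5)
  P2 vs A: payoffs [4, 1] → best response X (payoff 4)
  P2 vs B: payoffs [1, 2] → best response Y (payoff 2)
Mutual best responses: (A,X), (B,Y) → Nash equilibria.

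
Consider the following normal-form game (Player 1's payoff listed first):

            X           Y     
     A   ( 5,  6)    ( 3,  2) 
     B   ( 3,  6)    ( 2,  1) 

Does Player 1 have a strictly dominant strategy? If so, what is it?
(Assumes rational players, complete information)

Yes, Player 1's strictly dominant strategy is A

Work:
A strategy strictly dominates another if it gives a strictly higher payoff against every opponent action. Compare each pair of P1's strategies column-by-column:
  A vs B: [5 vs 3, 3 vs 2] → A strictly dominates B
  B vs A: [3 vs 5, 2 vs 3] → B does not strictly dominate A (column X: 3 ≤ 5)
A strictly dominates every other strategy → strictly dominant.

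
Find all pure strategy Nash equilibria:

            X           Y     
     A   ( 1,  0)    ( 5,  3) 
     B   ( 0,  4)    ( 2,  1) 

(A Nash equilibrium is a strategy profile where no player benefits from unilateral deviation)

Nash equilibrium: (A, Y)

Work:
Best responses:
  P1 vs X: payoffs [1, 0] → best response A (payoff 1)
  P1 vs Y: payoffs [5, 2] → best response A (payoff 5)
  P2 vs A: payoffs [0, 3] → best response Y (payoff 3)
  P2 vs B: payoffs [4, 1] → best response X (payoff 4)
Mutual best responses: (A,Y) → Nash equilibria.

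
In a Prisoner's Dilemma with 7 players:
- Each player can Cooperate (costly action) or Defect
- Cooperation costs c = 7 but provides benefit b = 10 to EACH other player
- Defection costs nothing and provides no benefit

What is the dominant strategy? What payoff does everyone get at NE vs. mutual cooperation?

Dominant: Defect; NE payoff = 0; Coop payoff = 53

Work:
Defect dominates (saves cost c = 7, benefit to others is external)
NE: All defect → everyone gets 0
If all cooperate: each receives (6)×10 - 7 = 53
Social dilemma: 53 > 0 but NE gives 0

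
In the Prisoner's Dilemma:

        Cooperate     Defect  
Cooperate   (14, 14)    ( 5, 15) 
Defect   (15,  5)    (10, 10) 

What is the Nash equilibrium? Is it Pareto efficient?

(Defect, Defect) is NE; not Pareto efficient

Work:
Defect dominates Cooperate for both players:
If P2 cooperates: Defect (15) > Cooperate (14)
If P2 defects: Defect (10) > Cooperate (5)
NE: (Defect, Defect) with payoff (10, 10)
But (Cooperate, Cooperate) = (14, 14) Pareto dominates (10, 10)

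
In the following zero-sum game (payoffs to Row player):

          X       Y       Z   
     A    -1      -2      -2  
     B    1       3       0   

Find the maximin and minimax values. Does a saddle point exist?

Maximin = 0, Minimax = 0, Saddle: True

Work:
Row minimums: [-2, 0] → maximin = 0
Column maximums: [1, 3, 0] → minimax = 0
Saddle point exists! Game value = 0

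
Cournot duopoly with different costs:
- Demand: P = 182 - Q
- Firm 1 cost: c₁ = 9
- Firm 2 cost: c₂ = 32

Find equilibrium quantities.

q₁* = 65.33, q₂* = 42.33

Work:
Reaction: q₁ = (182 - 9 - q₂)/2
Reaction: q₂ = (182 - 32 - q₁)/2
Solve simultaneously:
q₁* = (182 - 2×9 + 32)/3 = 65.33
q₂* = (182 - 2×32 + 9)/3 = 42.33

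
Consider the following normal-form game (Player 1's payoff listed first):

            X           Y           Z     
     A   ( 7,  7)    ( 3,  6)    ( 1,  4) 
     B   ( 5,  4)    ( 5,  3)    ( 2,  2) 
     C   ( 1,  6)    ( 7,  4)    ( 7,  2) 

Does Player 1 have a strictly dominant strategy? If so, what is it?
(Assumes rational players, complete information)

No strictly dominant strategy exists for Player 1

Work:
A strategy strictly dominates another if it gives a strictly higher payoff against every opponent action. Compare each pair of P1's strategies column-by-column:
  A vs B: [7 vs 5, 3 vs 5, 1 vs 2] → A does not strictly dominate B (column Y: 3 ≤ 5)
  A vs C: [7 vs 1, 3 vs 7, 1 vs 7] → A does not strictly dominate C (column Y: 3 ≤ 7)
  B vs A: [5 vs 7, 5 vs 3, 2 vs 1] → B does not strictly dominate A (column X: 5 ≤ 7)
  B vs C: [5 vs 1, 5 vs 7, 2 vs 7] → B does not strictly dominate C (column Y: 5 ≤ 7)
  C vs A: [1 vs 7, 7 vs 3, 7 vs 1] → C does not strictly dominate A (column X: 1 ≤ 7)
  C vs B: [1 vs 5, 7 vs 5, 7 vs 2] → C does not strictly dominate B (column X: 1 ≤ 5)
No single strategy strictly dominates all others → no strictly dominant strategy.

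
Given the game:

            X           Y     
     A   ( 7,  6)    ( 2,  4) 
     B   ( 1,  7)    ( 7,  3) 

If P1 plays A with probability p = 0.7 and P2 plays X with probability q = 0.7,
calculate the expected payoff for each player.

E[P1] = 4.69, E[P2] = 5.52

Work:
E[P1] = p·q·π₁(A,X) + p·(1-q)·π₁(A,Y) + (1-p)·q·π₁(B,X) + (1-p)·(1-q)·π₁(B,Y)
= 0.7·0.7·7 + 0.7·0.3·2 + 0.3·0.7·1 + 0.3·0.3·7
= 4.69

E[P2] = 5.52 (similar calculation)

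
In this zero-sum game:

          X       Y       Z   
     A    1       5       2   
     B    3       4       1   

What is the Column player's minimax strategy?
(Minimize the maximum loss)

Column should play Z, value = 2

Work:
Column player minimizes Row's maximum payoff:
Column X: max payoff to Row = 3
Column Y: max payoff to Row = 5
Column Z: max payoff to Row = 2
Minimum is 2, achieved by column Z.
Minimax strategy: Z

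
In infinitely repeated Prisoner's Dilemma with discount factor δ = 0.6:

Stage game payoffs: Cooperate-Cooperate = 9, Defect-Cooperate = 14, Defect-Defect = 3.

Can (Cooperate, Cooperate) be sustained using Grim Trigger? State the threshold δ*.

δ* = 0.4545; since δ = 0.6 ≥ 0.4545, cooperation can be sustained

Work:
For Grim Trigger:
Cooperate forever: 9/(1-δ)
Defect then punished: 14 + 3·δ/(1-δ)
Need: 9/(1-δ) ≥ 14 + 3·δ/(1-δ)
Solving: δ ≥ (T-R)/(T-P) = (14-9)/(14-3) = 0.4545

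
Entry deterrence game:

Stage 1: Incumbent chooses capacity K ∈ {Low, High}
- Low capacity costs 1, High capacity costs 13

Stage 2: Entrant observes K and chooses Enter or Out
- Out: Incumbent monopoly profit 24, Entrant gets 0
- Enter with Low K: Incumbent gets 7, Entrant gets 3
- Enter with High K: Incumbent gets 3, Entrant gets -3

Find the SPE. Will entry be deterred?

SPE: (High, Enter|Low, Out|High); Entry deterred. Incumbent net profit = 11

Work:
After Low K: Entrant enters (3 > 0)
After High K: Entrant stays out (-3 < 0)
Incumbent: Low → 7−1=6, High → 24−13=11
Incumbent chooses High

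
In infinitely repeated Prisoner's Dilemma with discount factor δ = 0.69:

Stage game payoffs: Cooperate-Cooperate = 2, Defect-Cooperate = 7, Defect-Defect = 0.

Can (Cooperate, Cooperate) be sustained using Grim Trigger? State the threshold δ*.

δ* = 0.7143; since δ = 0.69 < 0.7143, cooperation cannot be sustained

Work:
For Grim Trigger:
Cooperate forever: 2/(1-δ)
Defect then punished: 7 + 0·δ/(1-δ)
Need: 2/(1-δ) ≥ 7 + 0·δ/(1-δ)
Solving: δ ≥ (T-R)/(T-P) = (7-2)/(7-0) = 0.7143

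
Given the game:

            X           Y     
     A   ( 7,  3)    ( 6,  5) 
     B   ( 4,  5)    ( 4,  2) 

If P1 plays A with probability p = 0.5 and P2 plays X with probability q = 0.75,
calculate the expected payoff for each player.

E[P1] = 5.375, E[P2] = 3.875

Work:
E[P1] = p·q·π₁(A,X) + p·(1-q)·π₁(A,Y) + (1-p)·q·π₁(B,X) + (1-p)·(1-q)·π₁(B,Y)
= 0.5·0.75·7 + 0.5·0.25·6 + 0.5·0.75·4 + 0.5·0.25·4
= 5.375

E[P2] = 3.875 (similar calculation)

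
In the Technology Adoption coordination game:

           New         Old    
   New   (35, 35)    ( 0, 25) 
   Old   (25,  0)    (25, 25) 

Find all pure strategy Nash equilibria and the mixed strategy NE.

Pure NE: (New, New) and (Old, Old); Mixed NE: p = 0.7143, q = 0.7143

Work:
Check pure NE:
(New, New): (35, 35) - no unilateral deviation beneficial
(Old, Old): (25, 25) - no unilateral deviation beneficial
Mixed NE: P1 plays New with p = 0.7143, P2 plays New with q = 0.7143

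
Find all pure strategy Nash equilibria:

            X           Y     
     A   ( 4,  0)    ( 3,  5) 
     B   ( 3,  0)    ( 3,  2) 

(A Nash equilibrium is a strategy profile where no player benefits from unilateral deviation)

Nash equilibrium: (A, Y), (B, Y)

Work:
Best responses:
  P1 vs X: payoffs [4, 3] → best response A (payoff 4)
  P1 vs Y: payoffs [3, 3] → best response A/B (payoff 3)
  P2 vs A: payoffs [0, 5] → best response Y (payoff 5)
  P2 vs B: payoffs [0, 2] → best response Y (payoff 2)
Mutual best responses: (A,Y), (B,Y) → Nash equilibria.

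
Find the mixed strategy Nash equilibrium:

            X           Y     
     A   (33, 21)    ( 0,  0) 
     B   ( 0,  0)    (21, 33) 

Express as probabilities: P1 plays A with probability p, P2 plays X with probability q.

p = 0.6111, q = 0.3889

Work:
Find probabilities that make opponent indifferent:
P2 chooses q to make P1 indifferent between A and B
P1 chooses p to make P2 indifferent between X and Y
Mixed NE: P1 plays (A: 0.6111, B: 0.3889), P2 plays (X: 0.3889, Y: 0.6111)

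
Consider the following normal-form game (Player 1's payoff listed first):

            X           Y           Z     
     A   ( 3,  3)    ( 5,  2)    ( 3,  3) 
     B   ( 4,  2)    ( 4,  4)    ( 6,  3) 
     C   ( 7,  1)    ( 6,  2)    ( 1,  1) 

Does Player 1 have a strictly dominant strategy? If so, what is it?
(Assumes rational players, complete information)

No strictly dominant strategy exists for Player 1

Work:
A strategy strictly dominates another if it gives a strictly higher payoff against every opponent action. Compare each pair of P1's strategies column-by-column:
  A vs B: [3 vs 4, 5 vs 4, 3 vs 6] → A does not strictly dominate B (column X: 3 ≤ 4)
  A vs C: [3 vs 7, 5 vs 6, 3 vs 1] → A does not strictly dominate C (column X: 3 ≤ 7)
  B vs A: [4 vs 3, 4 vs 5, 6 vs 3] → B does not strictly dominate A (column Y: 4 ≤ 5)
  B vs C: [4 vs 7, 4 vs 6, 6 vs 1] → B does not strictly dominate C (column X: 4 ≤ 7)
  C vs A: [7 vs 3, 6 vs 5, 1 vs 3] → C does not strictly dominate A (column Z: 1 ≤ 3)
  C vs B: [7 vs 4, 6 vs 4, 1 vs 6] → C does not strictly dominate B (column Z: 1 ≤ 6)
No single strategy strictly dominates all others → no strictly dominant strategy.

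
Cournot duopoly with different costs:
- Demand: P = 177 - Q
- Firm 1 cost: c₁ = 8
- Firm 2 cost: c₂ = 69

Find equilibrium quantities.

q₁* = 76.67, q₂* = 15.67

Work:
Reaction: q₁ = (177 - 8 - q₂)/2
Reaction: q₂ = (177 - 69 - q₁)/2
Solve simultaneously:
q₁* = (177 - 2×8 + 69)/3 = 76.67
q₂* = (177 - 2×69 + 8)/3 = 15.67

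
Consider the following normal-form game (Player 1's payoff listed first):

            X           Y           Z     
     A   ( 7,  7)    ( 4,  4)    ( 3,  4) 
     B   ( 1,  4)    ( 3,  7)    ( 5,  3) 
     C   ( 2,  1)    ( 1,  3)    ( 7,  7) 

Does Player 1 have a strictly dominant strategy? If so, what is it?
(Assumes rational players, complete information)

No strictly dominant strategy exists for Player 1

Work:
A strategy strictly dominates another if it gives a strictly higher payoff against every opponent action. Compare each pair of P1's strategies column-by-column:
  A vs B: [7 vs 1, 4 vs 3, 3 vs 5] → A does not strictly dominate B (column Z: 3 ≤ 5)
  A vs C: [7 vs 2, 4 vs 1, 3 vs 7] → A does not strictly dominate C (column Z: 3 ≤ 7)
  B vs A: [1 vs 7, 3 vs 4, 5 vs 3] → B does not strictly dominate A (column X: 1 ≤ 7)
  B vs C: [1 vs 2, 3 vs 1, 5 vs 7] → B does not strictly dominate C (column X: 1 ≤ 2)
  C vs A: [2 vs 7, 1 vs 4, 7 vs 3] → C does not strictly dominate A (column X: 2 ≤ 7)
  C vs B: [2 vs 1, 1 vs 3, 7 vs 5] → C does not strictly dominate B (column Y: 1 ≤ 3)
No single strategy strictly dominates all others → no strictly dominant strategy.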